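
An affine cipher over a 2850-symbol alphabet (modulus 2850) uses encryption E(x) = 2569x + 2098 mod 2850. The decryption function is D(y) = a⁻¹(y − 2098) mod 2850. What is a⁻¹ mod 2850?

Run Euclid on (2850, 2569):
2850 = 1·2569 + 281
2569 = 9·281 + 40
281 = 7·40 + 1
40 = 40·1 + 0
gcd = 1, so the inverse exists. Back-substitute:
1 = 281 − 7·40
1 = −7·2569 + 64·281
1 = 64·2850 − 71·2569
Thus 2569·(-71) ≡ 1 (mod 2850); reducing, -71 mod 2850 = 2779.

2779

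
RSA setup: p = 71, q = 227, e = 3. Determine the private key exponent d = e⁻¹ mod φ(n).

10547

φ(n) = (p−1)(q−1) = 70·226 = 15820.
Need d with 3·d ≡ 1 (mod 15820). Apply the extended Euclidean algorithm:
15820 = 5273*3 + 1
3 = 3*1 + 0
Back-substitute:
1 = 15820 − 5273·3
So 3·(-5273) ≡ 1 (mod 15820), hence d ≡ -5273 ≡ 10547 (mod 15820).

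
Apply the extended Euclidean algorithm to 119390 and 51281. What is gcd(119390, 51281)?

Repeated division:
119390 = 2·51281 + 16828
51281 = 3·16828 + 797
16828 = 21·797 + 91
797 = 8·91 + 69
91 = 1·69 + 22
69 = 3·22 + 3
22 = 7·3 + 1
3 = 3·1 + 0
gcd(119390, 51281) = 1.
Back-substituting:
1 = 22 − 7·3
1 = −7·69 + 22·22
1 = 22·91 − 29·69
1 = −29·797 + 254·91
1 = 254·16828 − 5363·797
1 = −5363·51281 + 16343·16828
1 = 16343·119390 − 38049·51281
So 1 = (16343)·119390 + (-38049)·51281.

1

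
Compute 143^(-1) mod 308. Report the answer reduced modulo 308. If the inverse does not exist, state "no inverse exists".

Compute gcd(143, 308):
308 = 2*143 + 22
143 = 6*22 + 11
22 = 2*11 + 0
The gcd is 11, not 1, hence no inverse exists.

no inverse exists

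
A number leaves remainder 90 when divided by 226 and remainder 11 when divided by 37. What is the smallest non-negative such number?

Write x = 90 + 226·k. Then 226·k ≡ 11 − 90 ≡ 32 (mod 37).
Need 226⁻¹ mod 37. Extended Euclid on (37, 4):
37 = 9*4 + 1
4 = 4*1 + 0
Back-substitute:
1 = 37 − 9·4
226⁻¹ ≡ 28 (mod 37), so k ≡ 28·32 ≡ 8 (mod 37).
x = 90 + 226·8 = 1898.

1898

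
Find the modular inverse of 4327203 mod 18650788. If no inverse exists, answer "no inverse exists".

Extended Euclidean algorithm:
18650788 = 4×4327203 + 1341976
4327203 = 3×1341976 + 301275
1341976 = 4×301275 + 136876
301275 = 2×136876 + 27523
136876 = 4×27523 + 26784
27523 = 1×26784 + 739
26784 = 36×739 + 180
739 = 4×180 + 19
180 = 9×19 + 9
19 = 2×9 + 1
9 = 9×1 + 0
The gcd is 1. Working backward:
1 = 19 − 2·9
1 = −2·180 + 19·19
1 = 19·739 − 78·180
1 = −78·26784 + 2827·739
1 = 2827·27523 − 2905·26784
1 = −2905·136876 + 14447·27523
1 = 14447·301275 − 31799·136876
1 = −31799·1341976 + 141643·301275
1 = 141643·4327203 − 456728·1341976
1 = −456728·18650788 + 1968555·4327203
So 4327203·1968555 ≡ 1 (mod 18650788).

1968555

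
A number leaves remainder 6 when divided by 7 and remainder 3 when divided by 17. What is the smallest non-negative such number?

Write x = 6 + 7·k. Then 7·k ≡ 3 − 6 ≡ 14 (mod 17).
Need 7⁻¹ mod 17. Extended Euclid on (17, 7):
17 = 2·7 + 3
7 = 2·3 + 1
3 = 3·1 + 0
Back-substitute:
1 = 7 − 2·3
1 = −2·17 + 5·7
7⁻¹ ≡ 5 (mod 17), so k ≡ 5·14 ≡ 2 (mod 17).
x = 6 + 7·2 = 20.

20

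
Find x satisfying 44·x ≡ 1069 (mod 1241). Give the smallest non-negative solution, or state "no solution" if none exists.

673

First find gcd(44, 1241):
1241 = 28×44 + 9
44 = 4×9 + 8
9 = 1×8 + 1
8 = 8×1 + 0
gcd = 1, so a unique solution mod 1241 exists.
Back-substitute for the Bézout coefficients:
1 = 9 − 8
1 = −44 + 5·9
1 = 5·1241 − 141·44
So 44·(-141) ≡ 1 (mod 1241), giving 44⁻¹ ≡ 1100.
x ≡ 44⁻¹·1069 ≡ 1100·1069 ≡ 673 (mod 1241).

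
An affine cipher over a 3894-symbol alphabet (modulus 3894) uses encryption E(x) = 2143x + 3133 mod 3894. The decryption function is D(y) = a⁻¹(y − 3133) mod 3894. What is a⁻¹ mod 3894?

Extended Euclidean algorithm:
3894 = 1·2143 + 1751
2143 = 1·1751 + 392
1751 = 4·392 + 183
392 = 2·183 + 26
183 = 7·26 + 1
26 = 26·1 + 0
Since gcd(2143, 3894) = 1, back-substitute to write 1 as a combination:
1 = 183 − 7·26
1 = −7·392 + 15·183
1 = 15·1751 − 67·392
1 = −67·2143 + 82·1751
1 = 82·3894 − 149·2143
So 2143·(-149) ≡ 1 (mod 3894), and -149 ≡ 3745 (mod 3894).

3745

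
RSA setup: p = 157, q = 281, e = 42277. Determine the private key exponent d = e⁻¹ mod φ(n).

φ(n) = (p−1)(q−1) = 156·280 = 43680.
Need d with 42277·d ≡ 1 (mod 43680). Apply the extended Euclidean algorithm:
43680 = 1*42277 + 1403
42277 = 30*1403 + 187
1403 = 7*187 + 94
187 = 1*94 + 93
94 = 1*93 + 1
93 = 93*1 + 0
Back-substitute:
1 = 94 − 93
1 = −187 + 2·94
1 = 2·1403 − 15·187
1 = −15·42277 + 452·1403
1 = 452·43680 − 467·42277
So 42277·(-467) ≡ 1 (mod 43680), hence d ≡ -467 ≡ 43213 (mod 43680).

43213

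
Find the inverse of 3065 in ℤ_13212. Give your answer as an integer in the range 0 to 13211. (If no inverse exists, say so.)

569

Extended Euclidean algorithm:
13212 = 4×3065 + 952
3065 = 3×952 + 209
952 = 4×209 + 116
209 = 1×116 + 93
116 = 1×93 + 23
93 = 4×23 + 1
23 = 23×1 + 0
The gcd is 1. Working backward:
1 = 93 − 4·23
1 = −4·116 + 5·93
1 = 5·209 − 9·116
1 = −9·952 + 41·209
1 = 41·3065 − 132·952
1 = −132·13212 + 569·3065
So 3065·569 ≡ 1 (mod 13212).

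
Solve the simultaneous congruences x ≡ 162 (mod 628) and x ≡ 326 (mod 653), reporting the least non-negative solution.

Write x = 162 + 628·k. Then 628·k ≡ 326 − 162 ≡ 164 (mod 653).
Need 628⁻¹ mod 653. Extended Euclid on (653, 628):
653 = 1*628 + 25
628 = 25*25 + 3
25 = 8*3 + 1
3 = 3*1 + 0
Back-substitute:
1 = 25 − 8·3
1 = −8·628 + 201·25
1 = 201·653 − 209·628
628⁻¹ ≡ 444 (mod 653), so k ≡ 444·164 ≡ 333 (mod 653).
x = 162 + 628·333 = 209286.

209286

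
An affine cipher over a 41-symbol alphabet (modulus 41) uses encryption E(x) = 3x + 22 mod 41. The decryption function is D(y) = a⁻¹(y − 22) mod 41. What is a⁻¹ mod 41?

gcd(41, 3) by repeated division:
41 = 13·3 + 2
3 = 1·2 + 1
2 = 2·1 + 0
Since gcd(3, 41) = 1, back-substitute to write 1 as a combination:
1 = 3 − 2
1 = −41 + 14·3
So 3·14 ≡ 1 (mod 41).

14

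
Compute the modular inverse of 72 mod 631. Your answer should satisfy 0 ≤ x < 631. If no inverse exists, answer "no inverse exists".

Run Euclid on (631, 72):
631 = 8*72 + 55
72 = 1*55 + 17
55 = 3*17 + 4
17 = 4*4 + 1
4 = 4*1 + 0
The gcd is 1. Working backward:
1 = 17 − 4·4
1 = −4·55 + 13·17
1 = 13·72 − 17·55
1 = −17·631 + 149·72
So 72·149 ≡ 1 (mod 631).

149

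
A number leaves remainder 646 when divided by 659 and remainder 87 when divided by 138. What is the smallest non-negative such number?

44799

Write x = 646 + 659·k. Then 659·k ≡ 87 − 646 ≡ 131 (mod 138).
Need 659⁻¹ mod 138. Extended Euclid on (138, 107):
138 = 1·107 + 31
107 = 3·31 + 14
31 = 2·14 + 3
14 = 4·3 + 2
3 = 1·2 + 1
2 = 2·1 + 0
Back-substitute:
1 = 3 − 2
1 = −14 + 5·3
1 = 5·31 − 11·14
1 = −11·107 + 38·31
1 = 38·138 − 49·107
659⁻¹ ≡ 89 (mod 138), so k ≡ 89·131 ≡ 67 (mod 138).
x = 646 + 659·67 = 44799.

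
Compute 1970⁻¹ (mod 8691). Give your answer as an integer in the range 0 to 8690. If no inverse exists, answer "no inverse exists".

Apply the Euclidean algorithm to 8691 and 1970:
8691 = 4×1970 + 811
1970 = 2×811 + 348
811 = 2×348 + 115
348 = 3×115 + 3
115 = 38×3 + 1
3 = 3×1 + 0
Since gcd(1970, 8691) = 1, back-substitute to write 1 as a combination:
1 = 115 − 38·3
1 = −38·348 + 115·115
1 = 115·811 − 268·348
1 = −268·1970 + 651·811
1 = 651·8691 − 2872·1970
So 1970·(-2872) ≡ 1 (mod 8691), and -2872 ≡ 5819 (mod 8691).

5819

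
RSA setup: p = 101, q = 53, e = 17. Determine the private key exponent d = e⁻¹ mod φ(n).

φ(n) = (p−1)(q−1) = 100·52 = 5200.
Need d with 17·d ≡ 1 (mod 5200). Apply the extended Euclidean algorithm:
5200 = 305×17 + 15
17 = 1×15 + 2
15 = 7×2 + 1
2 = 2×1 + 0
Back-substitute:
1 = 15 − 7·2
1 = −7·17 + 8·15
1 = 8·5200 − 2447·17
So 17·(-2447) ≡ 1 (mod 5200), hence d ≡ -2447 ≡ 2753 (mod 5200).

2753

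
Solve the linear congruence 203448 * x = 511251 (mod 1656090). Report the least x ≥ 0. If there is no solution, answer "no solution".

no solution

gcd(203448, 1656090):
1656090 = 8*203448 + 28506
203448 = 7*28506 + 3906
28506 = 7*3906 + 1164
3906 = 3*1164 + 414
1164 = 2*414 + 336
414 = 1*336 + 78
336 = 4*78 + 24
78 = 3*24 + 6
24 = 4*6 + 0
gcd = 6, but 6 ∤ 511251, so the congruence has no solution.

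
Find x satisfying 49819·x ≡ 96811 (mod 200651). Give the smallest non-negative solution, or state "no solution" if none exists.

2491

First find gcd(49819, 200651):
200651 = 4*49819 + 1375
49819 = 36*1375 + 319
1375 = 4*319 + 99
319 = 3*99 + 22
99 = 4*22 + 11
22 = 2*11 + 0
gcd = 11 and 11 | 96811, so solutions exist. Divide through by 11: 4529x ≡ 8801 (mod 18241).
Now find 4529⁻¹ mod 18241:
18241 = 4*4529 + 125
4529 = 36*125 + 29
125 = 4*29 + 9
29 = 3*9 + 2
9 = 4*2 + 1
2 = 2*1 + 0
Back-substitute:
1 = 9 − 4·2
1 = −4·29 + 13·9
1 = 13·125 − 56·29
1 = −56·4529 + 2029·125
1 = 2029·18241 − 8172·4529
So 4529·(-8172) ≡ 1 (mod 18241), i.e. 4529⁻¹ ≡ 10069.
Then x ≡ 10069·8801 ≡ 2491 (mod 18241); the smallest non-negative solution is x = 2491.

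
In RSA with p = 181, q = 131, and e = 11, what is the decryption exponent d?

14891

φ(n) = (p−1)(q−1) = 180·130 = 23400.
Need d with 11·d ≡ 1 (mod 23400). Apply the extended Euclidean algorithm:
23400 = 2127·11 + 3
11 = 3·3 + 2
3 = 1·2 + 1
2 = 2·1 + 0
Back-substitute:
1 = 3 − 2
1 = −11 + 4·3
1 = 4·23400 − 8509·11
So 11·(-8509) ≡ 1 (mod 23400), hence d ≡ -8509 ≡ 14891 (mod 23400).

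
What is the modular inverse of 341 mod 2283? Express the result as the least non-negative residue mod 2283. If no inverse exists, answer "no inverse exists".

Run Euclid on (2283, 341):
2283 = 6·341 + 237
341 = 1·237 + 104
237 = 2·104 + 29
104 = 3·29 + 17
29 = 1·17 + 12
17 = 1·12 + 5
12 = 2·5 + 2
5 = 2·2 + 1
2 = 2·1 + 0
Since gcd(341, 2283) = 1, back-substitute to write 1 as a combination:
1 = 5 − 2·2
1 = −2·12 + 5·5
1 = 5·17 − 7·12
1 = −7·29 + 12·17
1 = 12·104 − 43·29
1 = −43·237 + 98·104
1 = 98·341 − 141·237
1 = −141·2283 + 944·341
So 341·944 ≡ 1 (mod 2283).

944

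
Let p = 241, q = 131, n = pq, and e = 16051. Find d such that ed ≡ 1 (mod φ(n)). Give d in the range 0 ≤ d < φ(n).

φ(n) = (p−1)(q−1) = 240·130 = 31200.
Need d with 16051·d ≡ 1 (mod 31200). Apply the extended Euclidean algorithm:
31200 = 1*16051 + 15149
16051 = 1*15149 + 902
15149 = 16*902 + 717
902 = 1*717 + 185
717 = 3*185 + 162
185 = 1*162 + 23
162 = 7*23 + 1
23 = 23*1 + 0
Back-substitute:
1 = 162 − 7·23
1 = −7·185 + 8·162
1 = 8·717 − 31·185
1 = −31·902 + 39·717
1 = 39·15149 − 655·902
1 = −655·16051 + 694·15149
1 = 694·31200 − 1349·16051
So 16051·(-1349) ≡ 1 (mod 31200), hence d ≡ -1349 ≡ 29851 (mod 31200).

29851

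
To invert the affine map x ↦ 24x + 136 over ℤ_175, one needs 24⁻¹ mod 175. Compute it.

124

Apply the Euclidean algorithm to 175 and 24:
175 = 7*24 + 7
24 = 3*7 + 3
7 = 2*3 + 1
3 = 3*1 + 0
The gcd is 1. Working backward:
1 = 7 − 2·3
1 = −2·24 + 7·7
1 = 7·175 − 51·24
So 24·(-51) ≡ 1 (mod 175), and -51 ≡ 124 (mod 175).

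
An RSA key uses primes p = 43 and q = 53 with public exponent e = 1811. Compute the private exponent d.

1739

φ(n) = (p−1)(q−1) = 42·52 = 2184.
Need d with 1811·d ≡ 1 (mod 2184). Apply the extended Euclidean algorithm:
2184 = 1·1811 + 373
1811 = 4·373 + 319
373 = 1·319 + 54
319 = 5·54 + 49
54 = 1·49 + 5
49 = 9·5 + 4
5 = 1·4 + 1
4 = 4·1 + 0
Back-substitute:
1 = 5 − 4
1 = −49 + 10·5
1 = 10·54 − 11·49
1 = −11·319 + 65·54
1 = 65·373 − 76·319
1 = −76·1811 + 369·373
1 = 369·2184 − 445·1811
So 1811·(-445) ≡ 1 (mod 2184), hence d ≡ -445 ≡ 1739 (mod 2184).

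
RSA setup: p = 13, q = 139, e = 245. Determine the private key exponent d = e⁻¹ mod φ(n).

φ(n) = (p−1)(q−1) = 12·138 = 1656.
Need d with 245·d ≡ 1 (mod 1656). Apply the extended Euclidean algorithm:
1656 = 6·245 + 186
245 = 1·186 + 59
186 = 3·59 + 9
59 = 6·9 + 5
9 = 1·5 + 4
5 = 1·4 + 1
4 = 4·1 + 0
Back-substitute:
1 = 5 − 4
1 = −9 + 2·5
1 = 2·59 − 13·9
1 = −13·186 + 41·59
1 = 41·245 − 54·186
1 = −54·1656 + 365·245
So 245·365 ≡ 1 (mod 1656), hence d = 365.

365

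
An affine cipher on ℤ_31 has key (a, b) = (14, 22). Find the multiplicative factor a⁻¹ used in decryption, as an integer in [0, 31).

20

Apply the Euclidean algorithm to 31 and 14:
31 = 2×14 + 3
14 = 4×3 + 2
3 = 1×2 + 1
2 = 2×1 + 0
Since gcd(14, 31) = 1, back-substitute to write 1 as a combination:
1 = 3 − 2
1 = −14 + 5·3
1 = 5·31 − 11·14
Thus 14·(-11) ≡ 1 (mod 31); reducing, -11 mod 31 = 20.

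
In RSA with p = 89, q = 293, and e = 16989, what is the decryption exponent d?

11669

φ(n) = (p−1)(q−1) = 88·292 = 25696.
Need d with 16989·d ≡ 1 (mod 25696). Apply the extended Euclidean algorithm:
25696 = 1*16989 + 8707
16989 = 1*8707 + 8282
8707 = 1*8282 + 425
8282 = 19*425 + 207
425 = 2*207 + 11
207 = 18*11 + 9
11 = 1*9 + 2
9 = 4*2 + 1
2 = 2*1 + 0
Back-substitute:
1 = 9 − 4·2
1 = −4·11 + 5·9
1 = 5·207 − 94·11
1 = −94·425 + 193·207
1 = 193·8282 − 3761·425
1 = −3761·8707 + 3954·8282
1 = 3954·16989 − 7715·8707
1 = −7715·25696 + 11669·16989
So 16989·11669 ≡ 1 (mod 25696), hence d = 11669.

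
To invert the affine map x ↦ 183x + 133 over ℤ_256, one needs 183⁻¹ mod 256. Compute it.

Extended Euclidean algorithm:
256 = 1·183 + 73
183 = 2·73 + 37
73 = 1·37 + 36
37 = 1·36 + 1
36 = 36·1 + 0
gcd = 1, so the inverse exists. Back-substitute:
1 = 37 − 36
1 = −73 + 2·37
1 = 2·183 − 5·73
1 = −5·256 + 7·183
So 183·7 ≡ 1 (mod 256).

7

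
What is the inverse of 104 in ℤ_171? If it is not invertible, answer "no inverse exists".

Run Euclid on (171, 104):
171 = 1*104 + 67
104 = 1*67 + 37
67 = 1*37 + 30
37 = 1*30 + 7
30 = 4*7 + 2
7 = 3*2 + 1
2 = 2*1 + 0
The gcd is 1. Working backward:
1 = 7 − 3·2
1 = −3·30 + 13·7
1 = 13·37 − 16·30
1 = −16·67 + 29·37
1 = 29·104 − 45·67
1 = −45·171 + 74·104
So 104·74 ≡ 1 (mod 171).

74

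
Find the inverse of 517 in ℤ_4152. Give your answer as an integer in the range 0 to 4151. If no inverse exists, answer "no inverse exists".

gcd(4152, 517) by repeated division:
4152 = 8·517 + 16
517 = 32·16 + 5
16 = 3·5 + 1
5 = 5·1 + 0
The gcd is 1. Working backward:
1 = 16 − 3·5
1 = −3·517 + 97·16
1 = 97·4152 − 779·517
So 517·(-779) ≡ 1 (mod 4152), and -779 ≡ 3373 (mod 4152).

3373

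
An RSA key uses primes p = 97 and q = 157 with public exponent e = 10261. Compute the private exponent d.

φ(n) = (p−1)(q−1) = 96·156 = 14976.
Need d with 10261·d ≡ 1 (mod 14976). Apply the extended Euclidean algorithm:
14976 = 1×10261 + 4715
10261 = 2×4715 + 831
4715 = 5×831 + 560
831 = 1×560 + 271
560 = 2×271 + 18
271 = 15×18 + 1
18 = 18×1 + 0
Back-substitute:
1 = 271 − 15·18
1 = −15·560 + 31·271
1 = 31·831 − 46·560
1 = −46·4715 + 261·831
1 = 261·10261 − 568·4715
1 = −568·14976 + 829·10261
So 10261·829 ≡ 1 (mod 14976), hence d = 829.

829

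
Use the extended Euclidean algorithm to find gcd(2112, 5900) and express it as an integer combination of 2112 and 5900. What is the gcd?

Euclidean algorithm:
5900 = 2·2112 + 1676
2112 = 1·1676 + 436
1676 = 3·436 + 368
436 = 1·368 + 68
368 = 5·68 + 28
68 = 2·28 + 12
28 = 2·12 + 4
12 = 3·4 + 0
gcd(2112, 5900) = 4.
Working backward:
4 = 28 − 2·12
4 = −2·68 + 5·28
4 = 5·368 − 27·68
4 = −27·436 + 32·368
4 = 32·1676 − 123·436
4 = −123·2112 + 155·1676
4 = 155·5900 − 433·2112
So 4 = (155)·5900 + (-433)·2112.

4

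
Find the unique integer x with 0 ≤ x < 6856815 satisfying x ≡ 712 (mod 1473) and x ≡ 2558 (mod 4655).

5718898

Write x = 712 + 1473·k. Then 1473·k ≡ 2558 − 712 ≡ 1846 (mod 4655).
Need 1473⁻¹ mod 4655. Extended Euclid on (4655, 1473):
4655 = 3×1473 + 236
1473 = 6×236 + 57
236 = 4×57 + 8
57 = 7×8 + 1
8 = 8×1 + 0
Back-substitute:
1 = 57 − 7·8
1 = −7·236 + 29·57
1 = 29·1473 − 181·236
1 = −181·4655 + 572·1473
1473⁻¹ ≡ 572 (mod 4655), so k ≡ 572·1846 ≡ 3882 (mod 4655).
x = 712 + 1473·3882 = 5718898.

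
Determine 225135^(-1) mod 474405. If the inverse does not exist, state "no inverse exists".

Compute gcd(225135, 474405):
474405 = 2·225135 + 24135
225135 = 9·24135 + 7920
24135 = 3·7920 + 375
7920 = 21·375 + 45
375 = 8·45 + 15
45 = 3·15 + 0
gcd(225135, 474405) = 15 ≠ 1, so 225135 has no multiplicative inverse modulo 474405.

no inverse exists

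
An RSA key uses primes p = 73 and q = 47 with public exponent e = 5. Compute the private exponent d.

φ(n) = (p−1)(q−1) = 72·46 = 3312.
Need d with 5·d ≡ 1 (mod 3312). Apply the extended Euclidean algorithm:
3312 = 662·5 + 2
5 = 2·2 + 1
2 = 2·1 + 0
Back-substitute:
1 = 5 − 2·2
1 = −2·3312 + 1325·5
So 5·1325 ≡ 1 (mod 3312), hence d = 1325.

1325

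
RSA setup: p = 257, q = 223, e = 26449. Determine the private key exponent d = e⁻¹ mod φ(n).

52657

φ(n) = (p−1)(q−1) = 256·222 = 56832.
Need d with 26449·d ≡ 1 (mod 56832). Apply the extended Euclidean algorithm:
56832 = 2×26449 + 3934
26449 = 6×3934 + 2845
3934 = 1×2845 + 1089
2845 = 2×1089 + 667
1089 = 1×667 + 422
667 = 1×422 + 245
422 = 1×245 + 177
245 = 1×177 + 68
177 = 2×68 + 41
68 = 1×41 + 27
41 = 1×27 + 14
27 = 1×14 + 13
14 = 1×13 + 1
13 = 13×1 + 0
Back-substitute:
1 = 14 − 13
1 = −27 + 2·14
1 = 2·41 − 3·27
1 = −3·68 + 5·41
1 = 5·177 − 13·68
1 = −13·245 + 18·177
1 = 18·422 − 31·245
1 = −31·667 + 49·422
1 = 49·1089 − 80·667
1 = −80·2845 + 209·1089
1 = 209·3934 − 289·2845
1 = −289·26449 + 1943·3934
1 = 1943·56832 − 4175·26449
So 26449·(-4175) ≡ 1 (mod 56832), hence d ≡ -4175 ≡ 52657 (mod 56832).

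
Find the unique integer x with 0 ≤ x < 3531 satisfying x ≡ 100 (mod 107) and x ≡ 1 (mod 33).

100

Write x = 100 + 107·k. Then 107·k ≡ 1 − 100 ≡ 0 (mod 33).
Need 107⁻¹ mod 33. Extended Euclid on (33, 8):
33 = 4·8 + 1
8 = 8·1 + 0
Back-substitute:
1 = 33 − 4·8
107⁻¹ ≡ 29 (mod 33), so k ≡ 29·0 ≡ 0 (mod 33).
x = 100 + 107·0 = 100.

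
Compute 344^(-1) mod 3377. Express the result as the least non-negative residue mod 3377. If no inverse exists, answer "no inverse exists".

Run Euclid on (3377, 344):
3377 = 9×344 + 281
344 = 1×281 + 63
281 = 4×63 + 29
63 = 2×29 + 5
29 = 5×5 + 4
5 = 1×4 + 1
4 = 4×1 + 0
The gcd is 1. Working backward:
1 = 5 − 4
1 = −29 + 6·5
1 = 6·63 − 13·29
1 = −13·281 + 58·63
1 = 58·344 − 71·281
1 = −71·3377 + 697·344
So 344·697 ≡ 1 (mod 3377).

697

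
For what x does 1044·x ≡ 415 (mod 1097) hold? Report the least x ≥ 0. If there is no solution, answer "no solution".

First find gcd(1044, 1097):
1097 = 1*1044 + 53
1044 = 19*53 + 37
53 = 1*37 + 16
37 = 2*16 + 5
16 = 3*5 + 1
5 = 5*1 + 0
gcd = 1, so a unique solution mod 1097 exists.
Back-substitute for the Bézout coefficients:
1 = 16 − 3·5
1 = −3·37 + 7·16
1 = 7·53 − 10·37
1 = −10·1044 + 197·53
1 = 197·1097 − 207·1044
So 1044·(-207) ≡ 1 (mod 1097), giving 1044⁻¹ ≡ 890.
x ≡ 1044⁻¹·415 ≡ 890·415 ≡ 758 (mod 1097).

758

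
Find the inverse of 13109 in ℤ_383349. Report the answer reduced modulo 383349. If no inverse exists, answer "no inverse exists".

Extended Euclidean algorithm:
383349 = 29×13109 + 3188
13109 = 4×3188 + 357
3188 = 8×357 + 332
357 = 1×332 + 25
332 = 13×25 + 7
25 = 3×7 + 4
7 = 1×4 + 3
4 = 1×3 + 1
3 = 3×1 + 0
The gcd is 1. Working backward:
1 = 4 − 3
1 = −7 + 2·4
1 = 2·25 − 7·7
1 = −7·332 + 93·25
1 = 93·357 − 100·332
1 = −100·3188 + 893·357
1 = 893·13109 − 3672·3188
1 = −3672·383349 + 107381·13109
So 13109·107381 ≡ 1 (mod 383349).

107381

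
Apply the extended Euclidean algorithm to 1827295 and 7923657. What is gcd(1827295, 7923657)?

Euclidean algorithm:
7923657 = 4*1827295 + 614477
1827295 = 2*614477 + 598341
614477 = 1*598341 + 16136
598341 = 37*16136 + 1309
16136 = 12*1309 + 428
1309 = 3*428 + 25
428 = 17*25 + 3
25 = 8*3 + 1
3 = 3*1 + 0
gcd(1827295, 7923657) = 1.
Express as a combination:
1 = 25 − 8·3
1 = −8·428 + 137·25
1 = 137·1309 − 419·428
1 = −419·16136 + 5165·1309
1 = 5165·598341 − 191524·16136
1 = −191524·614477 + 196689·598341
1 = 196689·1827295 − 584902·614477
1 = −584902·7923657 + 2536297·1827295
So 1 = (-584902)·7923657 + (2536297)·1827295.

1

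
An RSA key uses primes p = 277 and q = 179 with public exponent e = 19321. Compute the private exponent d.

16009

φ(n) = (p−1)(q−1) = 276·178 = 49128.
Need d with 19321·d ≡ 1 (mod 49128). Apply the extended Euclidean algorithm:
49128 = 2*19321 + 10486
19321 = 1*10486 + 8835
10486 = 1*8835 + 1651
8835 = 5*1651 + 580
1651 = 2*580 + 491
580 = 1*491 + 89
491 = 5*89 + 46
89 = 1*46 + 43
46 = 1*43 + 3
43 = 14*3 + 1
3 = 3*1 + 0
Back-substitute:
1 = 43 − 14·3
1 = −14·46 + 15·43
1 = 15·89 − 29·46
1 = −29·491 + 160·89
1 = 160·580 − 189·491
1 = −189·1651 + 538·580
1 = 538·8835 − 2879·1651
1 = −2879·10486 + 3417·8835
1 = 3417·19321 − 6296·10486
1 = −6296·49128 + 16009·19321
So 19321·16009 ≡ 1 (mod 49128), hence d = 16009.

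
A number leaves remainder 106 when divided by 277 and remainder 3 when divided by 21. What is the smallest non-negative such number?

3153

Write x = 106 + 277·k. Then 277·k ≡ 3 − 106 ≡ 2 (mod 21).
Need 277⁻¹ mod 21. Extended Euclid on (21, 4):
21 = 5×4 + 1
4 = 4×1 + 0
Back-substitute:
1 = 21 − 5·4
277⁻¹ ≡ 16 (mod 21), so k ≡ 16·2 ≡ 11 (mod 21).
x = 106 + 277·11 = 3153.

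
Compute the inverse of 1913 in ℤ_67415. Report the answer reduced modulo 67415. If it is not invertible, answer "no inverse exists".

Apply the Euclidean algorithm to 67415 and 1913:
67415 = 35*1913 + 460
1913 = 4*460 + 73
460 = 6*73 + 22
73 = 3*22 + 7
22 = 3*7 + 1
7 = 7*1 + 0
Since gcd(1913, 67415) = 1, back-substitute to write 1 as a combination:
1 = 22 − 3·7
1 = −3·73 + 10·22
1 = 10·460 − 63·73
1 = −63·1913 + 262·460
1 = 262·67415 − 9233·1913
Hence 1913⁻¹ ≡ -9233 ≡ 58182 (mod 67415).

58182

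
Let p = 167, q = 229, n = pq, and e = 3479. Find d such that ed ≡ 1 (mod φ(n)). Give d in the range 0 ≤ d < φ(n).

27959

φ(n) = (p−1)(q−1) = 166·228 = 37848.
Need d with 3479·d ≡ 1 (mod 37848). Apply the extended Euclidean algorithm:
37848 = 10·3479 + 3058
3479 = 1·3058 + 421
3058 = 7·421 + 111
421 = 3·111 + 88
111 = 1·88 + 23
88 = 3·23 + 19
23 = 1·19 + 4
19 = 4·4 + 3
4 = 1·3 + 1
3 = 3·1 + 0
Back-substitute:
1 = 4 − 3
1 = −19 + 5·4
1 = 5·23 − 6·19
1 = −6·88 + 23·23
1 = 23·111 − 29·88
1 = −29·421 + 110·111
1 = 110·3058 − 799·421
1 = −799·3479 + 909·3058
1 = 909·37848 − 9889·3479
So 3479·(-9889) ≡ 1 (mod 37848), hence d ≡ -9889 ≡ 27959 (mod 37848).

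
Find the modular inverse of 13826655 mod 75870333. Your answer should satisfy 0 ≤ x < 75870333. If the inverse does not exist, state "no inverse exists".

Compute gcd(13826655, 75870333):
75870333 = 5×13826655 + 6737058
13826655 = 2×6737058 + 352539
6737058 = 19×352539 + 38817
352539 = 9×38817 + 3186
38817 = 12×3186 + 585
3186 = 5×585 + 261
585 = 2×261 + 63
261 = 4×63 + 9
63 = 7×9 + 0
gcd(13826655, 75870333) = 9 ≠ 1, so 13826655 has no multiplicative inverse modulo 75870333.

no inverse exists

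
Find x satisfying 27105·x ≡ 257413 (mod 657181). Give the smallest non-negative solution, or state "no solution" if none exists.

First find gcd(27105, 657181):
657181 = 24·27105 + 6661
27105 = 4·6661 + 461
6661 = 14·461 + 207
461 = 2·207 + 47
207 = 4·47 + 19
47 = 2·19 + 9
19 = 2·9 + 1
9 = 9·1 + 0
gcd = 1, so a unique solution mod 657181 exists.
Back-substitute for the Bézout coefficients:
1 = 19 − 2·9
1 = −2·47 + 5·19
1 = 5·207 − 22·47
1 = −22·461 + 49·207
1 = 49·6661 − 708·461
1 = −708·27105 + 2881·6661
1 = 2881·657181 − 69852·27105
So 27105·(-69852) ≡ 1 (mod 657181), giving 27105⁻¹ ≡ 587329.
x ≡ 27105⁻¹·257413 ≡ 587329·257413 ≡ 316465 (mod 657181).

316465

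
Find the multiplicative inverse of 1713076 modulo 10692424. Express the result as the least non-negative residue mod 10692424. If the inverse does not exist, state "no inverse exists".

Euclidean algorithm on 10692424, 1713076:
10692424 = 6×1713076 + 413968
1713076 = 4×413968 + 57204
413968 = 7×57204 + 13540
57204 = 4×13540 + 3044
13540 = 4×3044 + 1364
3044 = 2×1364 + 316
1364 = 4×316 + 100
316 = 3×100 + 16
100 = 6×16 + 4
16 = 4×4 + 0
Since gcd = 4 > 1, 1713076 is not a unit mod 10692424.

no inverse exists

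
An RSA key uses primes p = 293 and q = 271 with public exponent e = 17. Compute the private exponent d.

φ(n) = (p−1)(q−1) = 292·270 = 78840.
Need d with 17·d ≡ 1 (mod 78840). Apply the extended Euclidean algorithm:
78840 = 4637×17 + 11
17 = 1×11 + 6
11 = 1×6 + 5
6 = 1×5 + 1
5 = 5×1 + 0
Back-substitute:
1 = 6 − 5
1 = −11 + 2·6
1 = 2·17 − 3·11
1 = −3·78840 + 13913·17
So 17·13913 ≡ 1 (mod 78840), hence d = 13913.

13913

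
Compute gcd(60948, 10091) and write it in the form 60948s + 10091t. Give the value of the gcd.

Repeated division:
60948 = 6*10091 + 402
10091 = 25*402 + 41
402 = 9*41 + 33
41 = 1*33 + 8
33 = 4*8 + 1
8 = 8*1 + 0
gcd(60948, 10091) = 1.
Working backward:
1 = 33 − 4·8
1 = −4·41 + 5·33
1 = 5·402 − 49·41
1 = −49·10091 + 1230·402
1 = 1230·60948 − 7429·10091
So 1 = (1230)·60948 + (-7429)·10091.

1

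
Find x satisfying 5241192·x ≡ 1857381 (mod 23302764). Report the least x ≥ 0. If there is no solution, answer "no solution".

gcd(5241192, 23302764):
23302764 = 4*5241192 + 2337996
5241192 = 2*2337996 + 565200
2337996 = 4*565200 + 77196
565200 = 7*77196 + 24828
77196 = 3*24828 + 2712
24828 = 9*2712 + 420
2712 = 6*420 + 192
420 = 2*192 + 36
192 = 5*36 + 12
36 = 3*12 + 0
gcd = 12, but 12 ∤ 1857381, so the congruence has no solution.

no solution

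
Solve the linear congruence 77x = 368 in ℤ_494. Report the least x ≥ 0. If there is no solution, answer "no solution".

First find gcd(77, 494):
494 = 6·77 + 32
77 = 2·32 + 13
32 = 2·13 + 6
13 = 2·6 + 1
6 = 6·1 + 0
gcd = 1, so a unique solution mod 494 exists.
Back-substitute for the Bézout coefficients:
1 = 13 − 2·6
1 = −2·32 + 5·13
1 = 5·77 − 12·32
1 = −12·494 + 77·77
So 77·(77) ≡ 1 (mod 494), giving 77⁻¹ ≡ 77.
x ≡ 77⁻¹·368 ≡ 77·368 ≡ 178 (mod 494).

178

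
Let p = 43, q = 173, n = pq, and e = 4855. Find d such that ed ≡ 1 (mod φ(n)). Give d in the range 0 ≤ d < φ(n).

φ(n) = (p−1)(q−1) = 42·172 = 7224.
Need d with 4855·d ≡ 1 (mod 7224). Apply the extended Euclidean algorithm:
7224 = 1·4855 + 2369
4855 = 2·2369 + 117
2369 = 20·117 + 29
117 = 4·29 + 1
29 = 29·1 + 0
Back-substitute:
1 = 117 − 4·29
1 = −4·2369 + 81·117
1 = 81·4855 − 166·2369
1 = −166·7224 + 247·4855
So 4855·247 ≡ 1 (mod 7224), hence d = 247.

247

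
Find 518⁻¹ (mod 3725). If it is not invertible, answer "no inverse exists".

2107

Extended Euclidean algorithm:
3725 = 7*518 + 99
518 = 5*99 + 23
99 = 4*23 + 7
23 = 3*7 + 2
7 = 3*2 + 1
2 = 2*1 + 0
gcd = 1, so the inverse exists. Back-substitute:
1 = 7 − 3·2
1 = −3·23 + 10·7
1 = 10·99 − 43·23
1 = −43·518 + 225·99
1 = 225·3725 − 1618·518
Hence 518⁻¹ ≡ -1618 ≡ 2107 (mod 3725).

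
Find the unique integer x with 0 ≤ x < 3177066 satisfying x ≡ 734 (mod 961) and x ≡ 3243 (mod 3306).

2965419

Write x = 734 + 961·k. Then 961·k ≡ 3243 − 734 ≡ 2509 (mod 3306).
Need 961⁻¹ mod 3306. Extended Euclid on (3306, 961):
3306 = 3·961 + 423
961 = 2·423 + 115
423 = 3·115 + 78
115 = 1·78 + 37
78 = 2·37 + 4
37 = 9·4 + 1
4 = 4·1 + 0
Back-substitute:
1 = 37 − 9·4
1 = −9·78 + 19·37
1 = 19·115 − 28·78
1 = −28·423 + 103·115
1 = 103·961 − 234·423
1 = −234·3306 + 805·961
961⁻¹ ≡ 805 (mod 3306), so k ≡ 805·2509 ≡ 3085 (mod 3306).
x = 734 + 961·3085 = 2965419.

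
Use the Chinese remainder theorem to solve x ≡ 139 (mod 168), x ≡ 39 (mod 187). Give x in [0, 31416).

Write x = 139 + 168·k. Then 168·k ≡ 39 − 139 ≡ 87 (mod 187).
Need 168⁻¹ mod 187. Extended Euclid on (187, 168):
187 = 1×168 + 19
168 = 8×19 + 16
19 = 1×16 + 3
16 = 5×3 + 1
3 = 3×1 + 0
Back-substitute:
1 = 16 − 5·3
1 = −5·19 + 6·16
1 = 6·168 − 53·19
1 = −53·187 + 59·168
168⁻¹ ≡ 59 (mod 187), so k ≡ 59·87 ≡ 84 (mod 187).
x = 139 + 168·84 = 14251.

14251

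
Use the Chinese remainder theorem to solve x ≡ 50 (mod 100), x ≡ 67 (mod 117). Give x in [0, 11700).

Write x = 50 + 100·k. Then 100·k ≡ 67 − 50 ≡ 17 (mod 117).
Need 100⁻¹ mod 117. Extended Euclid on (117, 100):
117 = 1·100 + 17
100 = 5·17 + 15
17 = 1·15 + 2
15 = 7·2 + 1
2 = 2·1 + 0
Back-substitute:
1 = 15 − 7·2
1 = −7·17 + 8·15
1 = 8·100 − 47·17
1 = −47·117 + 55·100
100⁻¹ ≡ 55 (mod 117), so k ≡ 55·17 ≡ 116 (mod 117).
x = 50 + 100·116 = 11650.

11650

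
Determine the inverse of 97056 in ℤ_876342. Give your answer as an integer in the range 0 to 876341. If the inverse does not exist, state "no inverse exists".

no inverse exists

Euclidean algorithm on 876342, 97056:
876342 = 9×97056 + 2838
97056 = 34×2838 + 564
2838 = 5×564 + 18
564 = 31×18 + 6
18 = 3×6 + 0
The gcd is 6, not 1, hence no inverse exists.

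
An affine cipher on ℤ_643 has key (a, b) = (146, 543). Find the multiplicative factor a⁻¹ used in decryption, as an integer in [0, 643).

207

Run Euclid on (643, 146):
643 = 4*146 + 59
146 = 2*59 + 28
59 = 2*28 + 3
28 = 9*3 + 1
3 = 3*1 + 0
Since gcd(146, 643) = 1, back-substitute to write 1 as a combination:
1 = 28 − 9·3
1 = −9·59 + 19·28
1 = 19·146 − 47·59
1 = −47·643 + 207·146
So 146·207 ≡ 1 (mod 643).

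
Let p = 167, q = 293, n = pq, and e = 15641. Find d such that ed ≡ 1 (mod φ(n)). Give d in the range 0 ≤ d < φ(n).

φ(n) = (p−1)(q−1) = 166·292 = 48472.
Need d with 15641·d ≡ 1 (mod 48472). Apply the extended Euclidean algorithm:
48472 = 3·15641 + 1549
15641 = 10·1549 + 151
1549 = 10·151 + 39
151 = 3·39 + 34
39 = 1·34 + 5
34 = 6·5 + 4
5 = 1·4 + 1
4 = 4·1 + 0
Back-substitute:
1 = 5 − 4
1 = −34 + 7·5
1 = 7·39 − 8·34
1 = −8·151 + 31·39
1 = 31·1549 − 318·151
1 = −318·15641 + 3211·1549
1 = 3211·48472 − 9951·15641
So 15641·(-9951) ≡ 1 (mod 48472), hence d ≡ -9951 ≡ 38521 (mod 48472).

38521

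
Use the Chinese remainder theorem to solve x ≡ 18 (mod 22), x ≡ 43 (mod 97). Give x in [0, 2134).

722

Write x = 18 + 22·k. Then 22·k ≡ 43 − 18 ≡ 25 (mod 97).
Need 22⁻¹ mod 97. Extended Euclid on (97, 22):
97 = 4·22 + 9
22 = 2·9 + 4
9 = 2·4 + 1
4 = 4·1 + 0
Back-substitute:
1 = 9 − 2·4
1 = −2·22 + 5·9
1 = 5·97 − 22·22
22⁻¹ ≡ 75 (mod 97), so k ≡ 75·25 ≡ 32 (mod 97).
x = 18 + 22·32 = 722.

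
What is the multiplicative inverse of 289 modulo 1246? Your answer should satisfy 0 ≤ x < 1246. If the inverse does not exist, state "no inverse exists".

Run Euclid on (1246, 289):
1246 = 4×289 + 90
289 = 3×90 + 19
90 = 4×19 + 14
19 = 1×14 + 5
14 = 2×5 + 4
5 = 1×4 + 1
4 = 4×1 + 0
The gcd is 1. Working backward:
1 = 5 − 4
1 = −14 + 3·5
1 = 3·19 − 4·14
1 = −4·90 + 19·19
1 = 19·289 − 61·90
1 = −61·1246 + 263·289
So 289·263 ≡ 1 (mod 1246).

263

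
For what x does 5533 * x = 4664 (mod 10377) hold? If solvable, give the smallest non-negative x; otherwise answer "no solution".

First find gcd(5533, 10377):
10377 = 1*5533 + 4844
5533 = 1*4844 + 689
4844 = 7*689 + 21
689 = 32*21 + 17
21 = 1*17 + 4
17 = 4*4 + 1
4 = 4*1 + 0
gcd = 1, so a unique solution mod 10377 exists.
Back-substitute for the Bézout coefficients:
1 = 17 − 4·4
1 = −4·21 + 5·17
1 = 5·689 − 164·21
1 = −164·4844 + 1153·689
1 = 1153·5533 − 1317·4844
1 = −1317·10377 + 2470·5533
So 5533·(2470) ≡ 1 (mod 10377), giving 5533⁻¹ ≡ 2470.
x ≡ 5533⁻¹·4664 ≡ 2470·4664 ≡ 1610 (mod 10377).

1610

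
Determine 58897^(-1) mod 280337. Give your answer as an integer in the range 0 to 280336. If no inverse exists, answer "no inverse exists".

141932

Run Euclid on (280337, 58897):
280337 = 4×58897 + 44749
58897 = 1×44749 + 14148
44749 = 3×14148 + 2305
14148 = 6×2305 + 318
2305 = 7×318 + 79
318 = 4×79 + 2
79 = 39×2 + 1
2 = 2×1 + 0
The gcd is 1. Working backward:
1 = 79 − 39·2
1 = −39·318 + 157·79
1 = 157·2305 − 1138·318
1 = −1138·14148 + 6985·2305
1 = 6985·44749 − 22093·14148
1 = −22093·58897 + 29078·44749
1 = 29078·280337 − 138405·58897
Thus 58897·(-138405) ≡ 1 (mod 280337); reducing, -138405 mod 280337 = 141932.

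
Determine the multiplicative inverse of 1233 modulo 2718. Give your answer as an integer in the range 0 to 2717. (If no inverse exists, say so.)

Euclidean algorithm on 2718, 1233:
2718 = 2×1233 + 252
1233 = 4×252 + 225
252 = 1×225 + 27
225 = 8×27 + 9
27 = 3×9 + 0
The gcd is 9, not 1, hence no inverse exists.

no inverse exists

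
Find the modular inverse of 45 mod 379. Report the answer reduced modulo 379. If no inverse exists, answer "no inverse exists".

Extended Euclidean algorithm:
379 = 8*45 + 19
45 = 2*19 + 7
19 = 2*7 + 5
7 = 1*5 + 2
5 = 2*2 + 1
2 = 2*1 + 0
gcd = 1, so the inverse exists. Back-substitute:
1 = 5 − 2·2
1 = −2·7 + 3·5
1 = 3·19 − 8·7
1 = −8·45 + 19·19
1 = 19·379 − 160·45
Hence 45⁻¹ ≡ -160 ≡ 219 (mod 379).

219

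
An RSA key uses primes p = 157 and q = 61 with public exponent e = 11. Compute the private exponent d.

851

φ(n) = (p−1)(q−1) = 156·60 = 9360.
Need d with 11·d ≡ 1 (mod 9360). Apply the extended Euclidean algorithm:
9360 = 850×11 + 10
11 = 1×10 + 1
10 = 10×1 + 0
Back-substitute:
1 = 11 − 10
1 = −9360 + 851·11
So 11·851 ≡ 1 (mod 9360), hence d = 851.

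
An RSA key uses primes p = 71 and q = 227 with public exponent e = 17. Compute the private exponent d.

φ(n) = (p−1)(q−1) = 70·226 = 15820.
Need d with 17·d ≡ 1 (mod 15820). Apply the extended Euclidean algorithm:
15820 = 930*17 + 10
17 = 1*10 + 7
10 = 1*7 + 3
7 = 2*3 + 1
3 = 3*1 + 0
Back-substitute:
1 = 7 − 2·3
1 = −2·10 + 3·7
1 = 3·17 − 5·10
1 = −5·15820 + 4653·17
So 17·4653 ≡ 1 (mod 15820), hence d = 4653.

4653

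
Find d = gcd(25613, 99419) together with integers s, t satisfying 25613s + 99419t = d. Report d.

1

Euclidean algorithm:
99419 = 3*25613 + 22580
25613 = 1*22580 + 3033
22580 = 7*3033 + 1349
3033 = 2*1349 + 335
1349 = 4*335 + 9
335 = 37*9 + 2
9 = 4*2 + 1
2 = 2*1 + 0
gcd(25613, 99419) = 1.
Working backward:
1 = 9 − 4·2
1 = −4·335 + 149·9
1 = 149·1349 − 600·335
1 = −600·3033 + 1349·1349
1 = 1349·22580 − 10043·3033
1 = −10043·25613 + 11392·22580
1 = 11392·99419 − 44219·25613
So 1 = (11392)·99419 + (-44219)·25613.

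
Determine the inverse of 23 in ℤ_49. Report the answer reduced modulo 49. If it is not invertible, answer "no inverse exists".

Run Euclid on (49, 23):
49 = 2·23 + 3
23 = 7·3 + 2
3 = 1·2 + 1
2 = 2·1 + 0
gcd = 1, so the inverse exists. Back-substitute:
1 = 3 − 2
1 = −23 + 8·3
1 = 8·49 − 17·23
Hence 23⁻¹ ≡ -17 ≡ 32 (mod 49).

32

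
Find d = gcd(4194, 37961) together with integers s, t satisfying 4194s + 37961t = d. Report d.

Euclidean algorithm:
37961 = 9·4194 + 215
4194 = 19·215 + 109
215 = 1·109 + 106
109 = 1·106 + 3
106 = 35·3 + 1
3 = 3·1 + 0
gcd(4194, 37961) = 1.
Express as a combination:
1 = 106 − 35·3
1 = −35·109 + 36·106
1 = 36·215 − 71·109
1 = −71·4194 + 1385·215
1 = 1385·37961 − 12536·4194
So 1 = (1385)·37961 + (-12536)·4194.

1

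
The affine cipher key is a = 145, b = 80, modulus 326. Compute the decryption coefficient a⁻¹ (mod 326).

Extended Euclidean algorithm:
326 = 2×145 + 36
145 = 4×36 + 1
36 = 36×1 + 0
Since gcd(145, 326) = 1, back-substitute to write 1 as a combination:
1 = 145 − 4·36
1 = −4·326 + 9·145
So 145·9 ≡ 1 (mod 326).

9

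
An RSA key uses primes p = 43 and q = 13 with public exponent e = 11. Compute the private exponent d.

275

φ(n) = (p−1)(q−1) = 42·12 = 504.
Need d with 11·d ≡ 1 (mod 504). Apply the extended Euclidean algorithm:
504 = 45*11 + 9
11 = 1*9 + 2
9 = 4*2 + 1
2 = 2*1 + 0
Back-substitute:
1 = 9 − 4·2
1 = −4·11 + 5·9
1 = 5·504 − 229·11
So 11·(-229) ≡ 1 (mod 504), hence d ≡ -229 ≡ 275 (mod 504).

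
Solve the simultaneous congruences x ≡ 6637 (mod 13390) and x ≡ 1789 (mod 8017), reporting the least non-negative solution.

69701587

Write x = 6637 + 13390·k. Then 13390·k ≡ 1789 − 6637 ≡ 3169 (mod 8017).
Need 13390⁻¹ mod 8017. Extended Euclid on (8017, 5373):
8017 = 1*5373 + 2644
5373 = 2*2644 + 85
2644 = 31*85 + 9
85 = 9*9 + 4
9 = 2*4 + 1
4 = 4*1 + 0
Back-substitute:
1 = 9 − 2·4
1 = −2·85 + 19·9
1 = 19·2644 − 591·85
1 = −591·5373 + 1201·2644
1 = 1201·8017 − 1792·5373
13390⁻¹ ≡ 6225 (mod 8017), so k ≡ 6225·3169 ≡ 5205 (mod 8017).
x = 6637 + 13390·5205 = 69701587.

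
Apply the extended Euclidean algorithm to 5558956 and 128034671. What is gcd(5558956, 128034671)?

1

Repeated division:
128034671 = 23×5558956 + 178683
5558956 = 31×178683 + 19783
178683 = 9×19783 + 636
19783 = 31×636 + 67
636 = 9×67 + 33
67 = 2×33 + 1
33 = 33×1 + 0
gcd(5558956, 128034671) = 1.
Express as a combination:
1 = 67 − 2·33
1 = −2·636 + 19·67
1 = 19·19783 − 591·636
1 = −591·178683 + 5338·19783
1 = 5338·5558956 − 166069·178683
1 = −166069·128034671 + 3824925·5558956
So 1 = (-166069)·128034671 + (3824925)·5558956.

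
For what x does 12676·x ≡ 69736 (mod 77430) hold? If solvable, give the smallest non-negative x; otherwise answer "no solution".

First find gcd(12676, 77430):
77430 = 6*12676 + 1374
12676 = 9*1374 + 310
1374 = 4*310 + 134
310 = 2*134 + 42
134 = 3*42 + 8
42 = 5*8 + 2
8 = 4*2 + 0
gcd = 2 and 2 | 69736, so solutions exist. Divide through by 2: 6338x ≡ 34868 (mod 38715).
Now find 6338⁻¹ mod 38715:
38715 = 6·6338 + 687
6338 = 9·687 + 155
687 = 4·155 + 67
155 = 2·67 + 21
67 = 3·21 + 4
21 = 5·4 + 1
4 = 4·1 + 0
Back-substitute:
1 = 21 − 5·4
1 = −5·67 + 16·21
1 = 16·155 − 37·67
1 = −37·687 + 164·155
1 = 164·6338 − 1513·687
1 = −1513·38715 + 9242·6338
So 6338⁻¹ ≡ 9242 (mod 38715).
Then x ≡ 9242·34868 ≡ 25111 (mod 38715); the smallest non-negative solution is x = 25111.

25111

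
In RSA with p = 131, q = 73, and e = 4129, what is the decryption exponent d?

φ(n) = (p−1)(q−1) = 130·72 = 9360.
Need d with 4129·d ≡ 1 (mod 9360). Apply the extended Euclidean algorithm:
9360 = 2*4129 + 1102
4129 = 3*1102 + 823
1102 = 1*823 + 279
823 = 2*279 + 265
279 = 1*265 + 14
265 = 18*14 + 13
14 = 1*13 + 1
13 = 13*1 + 0
Back-substitute:
1 = 14 − 13
1 = −265 + 19·14
1 = 19·279 − 20·265
1 = −20·823 + 59·279
1 = 59·1102 − 79·823
1 = −79·4129 + 296·1102
1 = 296·9360 − 671·4129
So 4129·(-671) ≡ 1 (mod 9360), hence d ≡ -671 ≡ 8689 (mod 9360).

8689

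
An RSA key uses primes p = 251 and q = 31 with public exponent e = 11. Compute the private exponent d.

φ(n) = (p−1)(q−1) = 250·30 = 7500.
Need d with 11·d ≡ 1 (mod 7500). Apply the extended Euclidean algorithm:
7500 = 681·11 + 9
11 = 1·9 + 2
9 = 4·2 + 1
2 = 2·1 + 0
Back-substitute:
1 = 9 − 4·2
1 = −4·11 + 5·9
1 = 5·7500 − 3409·11
So 11·(-3409) ≡ 1 (mod 7500), hence d ≡ -3409 ≡ 4091 (mod 7500).

4091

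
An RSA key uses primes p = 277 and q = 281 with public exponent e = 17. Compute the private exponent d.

40913

φ(n) = (p−1)(q−1) = 276·280 = 77280.
Need d with 17·d ≡ 1 (mod 77280). Apply the extended Euclidean algorithm:
77280 = 4545×17 + 15
17 = 1×15 + 2
15 = 7×2 + 1
2 = 2×1 + 0
Back-substitute:
1 = 15 − 7·2
1 = −7·17 + 8·15
1 = 8·77280 − 36367·17
So 17·(-36367) ≡ 1 (mod 77280), hence d ≡ -36367 ≡ 40913 (mod 77280).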